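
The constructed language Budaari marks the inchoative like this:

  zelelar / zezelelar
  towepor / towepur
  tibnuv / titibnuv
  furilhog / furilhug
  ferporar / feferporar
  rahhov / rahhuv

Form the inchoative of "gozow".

rahhov and tibnuv both end in -v yet inflect differently (rahhuv, titibnuv), so the final letter is not what conditions the rule; the last vowel is.
"gozow" has last vowel 'o'. The stems whose last vowel is 'o' (furilhog → furilhug, towepor → towepur, rahhov → rahhuv) change the last vowel to 'u'.
The other pattern: stems whose last vowel is 'a' or 'u' repeat the first consonant+vowel as a prefix.
So gozow → gozuw.

gozuw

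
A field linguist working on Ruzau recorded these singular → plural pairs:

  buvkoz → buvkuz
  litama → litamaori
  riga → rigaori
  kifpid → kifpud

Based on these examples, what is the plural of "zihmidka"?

riga and kifpid both have 2 vowels yet inflect differently (rigaori, kifpud), so the number of vowels is not what conditions the rule; whether the stem ends in a vowel or a consonant is.
"zihmidka" ends in a vowel. The stems ending in a vowel (riga → rigaori, litama → litamaori) add -ori.
The other pattern: stems ending in a consonant change the last vowel to 'u'.
So zihmidka → zihmidkaori.

zihmidkaori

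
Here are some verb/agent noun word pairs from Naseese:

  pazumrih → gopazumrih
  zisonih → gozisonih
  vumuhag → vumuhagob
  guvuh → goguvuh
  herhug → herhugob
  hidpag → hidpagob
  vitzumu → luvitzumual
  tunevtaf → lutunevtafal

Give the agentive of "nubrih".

gonubrih

herhug and guvuh both have last vowel 'u' yet inflect differently (herhugob, goguvuh), so the last vowel is not what conditions the rule; the final letter is.
"nubrih" ends in -h. The stems ending in -h (guvuh → goguvuh, pazumrih → gopazumrih, zisonih → gozisonih) add the prefix go-.
So nubrih → gonubrih.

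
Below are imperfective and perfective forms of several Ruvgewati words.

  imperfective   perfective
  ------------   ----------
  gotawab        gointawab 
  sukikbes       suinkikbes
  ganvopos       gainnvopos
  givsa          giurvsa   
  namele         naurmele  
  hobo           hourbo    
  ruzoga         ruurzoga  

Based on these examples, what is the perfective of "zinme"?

gotawab and givsa both have last vowel 'a' yet inflect differently (gointawab, giurvsa), so the last vowel is not what conditions the rule; whether the stem ends in a vowel or a consonant is.
"zinme" ends in a vowel. The stems ending in a vowel (givsa → giurvsa, namele → naurmele, hobo → hourbo) insert -ur- after the first vowel.
So zinme → ziurnme.

ziurnme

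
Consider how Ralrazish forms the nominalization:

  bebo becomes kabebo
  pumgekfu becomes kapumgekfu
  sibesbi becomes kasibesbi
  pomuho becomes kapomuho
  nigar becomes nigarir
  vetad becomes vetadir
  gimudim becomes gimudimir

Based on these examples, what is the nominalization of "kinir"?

kinirir

"kinir" ends in a consonant. The stems ending in a consonant (nigar → nigarir, vetad → vetadir, gimudim → gimudimir) add -ir.
The other pattern: stems ending in a vowel add the prefix ka-.
So kinir → kinirir.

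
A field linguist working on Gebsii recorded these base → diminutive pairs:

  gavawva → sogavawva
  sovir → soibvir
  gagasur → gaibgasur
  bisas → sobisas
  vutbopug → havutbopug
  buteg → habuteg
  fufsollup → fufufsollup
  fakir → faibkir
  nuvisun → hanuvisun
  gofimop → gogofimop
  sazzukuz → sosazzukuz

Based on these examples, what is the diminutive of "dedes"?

sodedes

fufsollup and nuvisun both have last vowel 'u' yet inflect differently (fufufsollup, hanuvisun), so the last vowel is not what conditions the rule; the final letter is.
"dedes" ends in -s. The one such stem in the data (bisas → sobisas) adds the prefix so-, so the same rule applies.
So dedes → sodedes.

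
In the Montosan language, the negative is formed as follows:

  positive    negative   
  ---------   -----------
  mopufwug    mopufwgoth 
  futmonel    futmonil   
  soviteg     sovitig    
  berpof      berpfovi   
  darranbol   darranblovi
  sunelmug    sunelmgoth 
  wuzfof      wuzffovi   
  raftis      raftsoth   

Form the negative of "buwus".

"buwus" has last vowel 'u'. The stems whose last vowel is 'u' (sunelmug → sunelmgoth, mopufwug → mopufwgoth) delete the last vowel and add -oth.
The other patterns: stems whose last vowel is 'o' delete the last vowel and add -ovi; stems whose last vowel is 'e' change the last vowel to 'i'.
So buwus → buwsoth.

buwsoth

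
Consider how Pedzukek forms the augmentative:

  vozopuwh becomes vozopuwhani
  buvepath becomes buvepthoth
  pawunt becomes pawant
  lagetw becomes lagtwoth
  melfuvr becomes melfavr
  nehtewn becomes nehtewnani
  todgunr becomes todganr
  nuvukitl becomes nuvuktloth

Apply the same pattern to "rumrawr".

rumrawrani

"rumrawr" has second-to-last letter 'w'. The stems whose second-to-last letter is 'w' (vozopuwh → vozopuwhani, nehtewn → nehtewnani) add -ani.
The other patterns: stems whose second-to-last letter is 't' delete the last vowel and add -oth; stems whose second-to-last letter is 'n' or 'v' change the last vowel to 'a'.
So rumrawr → rumrawrani.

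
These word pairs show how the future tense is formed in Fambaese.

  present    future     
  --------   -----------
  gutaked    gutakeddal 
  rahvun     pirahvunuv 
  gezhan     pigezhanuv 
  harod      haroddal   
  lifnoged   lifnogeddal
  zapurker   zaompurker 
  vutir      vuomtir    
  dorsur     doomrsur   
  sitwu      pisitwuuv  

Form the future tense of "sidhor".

lifnoged and zapurker both have last vowel 'e' yet inflect differently (lifnogeddal, zaompurker), so the last vowel is not what conditions the rule; the final letter is.
"sidhor" ends in -r. The stems ending in -r (dorsur → doomrsur, vutir → vuomtir, zapurker → zaompurker) insert -om- after the first vowel.
The other patterns: stems ending in -d double the final consonant and add -al; stems ending in -n or -u add pi- … -uv around the stem.
So sidhor → siomdhor.

siomdhor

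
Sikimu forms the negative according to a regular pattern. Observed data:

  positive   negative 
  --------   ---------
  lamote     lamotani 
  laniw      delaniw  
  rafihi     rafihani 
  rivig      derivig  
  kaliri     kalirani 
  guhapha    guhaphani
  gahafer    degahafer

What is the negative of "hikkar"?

"hikkar" ends in a consonant. The stems ending in a consonant (laniw → delaniw, gahafer → degahafer, rivig → derivig) add the prefix de-.
So hikkar → dehikkar.

dehikkar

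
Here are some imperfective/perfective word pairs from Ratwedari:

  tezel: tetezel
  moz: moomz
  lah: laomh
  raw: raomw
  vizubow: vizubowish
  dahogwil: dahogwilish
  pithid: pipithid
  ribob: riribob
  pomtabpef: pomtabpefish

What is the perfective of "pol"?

pooml

raw and vizubow both end in -w yet inflect differently (raomw, vizubowish), so the final letter is not what conditions the rule; the number of vowels is.
"pol" has 1 vowel. The stems with 1 vowel (raw → raomw, lah → laomh, moz → moomz) insert -om- after the first vowel.
The other patterns: stems with 2 vowels repeat the first consonant+vowel as a prefix; stems with 3 vowels add -ish.
So pol → pooml.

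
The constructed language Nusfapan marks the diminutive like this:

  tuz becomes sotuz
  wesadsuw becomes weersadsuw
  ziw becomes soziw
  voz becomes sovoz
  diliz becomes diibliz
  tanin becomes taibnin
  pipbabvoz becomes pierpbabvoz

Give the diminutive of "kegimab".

"kegimab" has 3 vowels. The stems with 3 vowels (pipbabvoz → pierpbabvoz, wesadsuw → weersadsuw) insert -er- after the first vowel.
The other patterns: stems with 1 vowel add the prefix so-; stems with 2 vowels insert -ib- after the first vowel.
So kegimab → keergimab.

keergimab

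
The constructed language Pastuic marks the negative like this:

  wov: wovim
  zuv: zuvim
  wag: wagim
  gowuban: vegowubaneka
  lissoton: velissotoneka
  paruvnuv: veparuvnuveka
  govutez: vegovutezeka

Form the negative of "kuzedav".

"kuzedav" has 3 vowels. The stems with 3 vowels (gowuban → vegowubaneka, lissoton → velissotoneka, paruvnuv → veparuvnuveka) add ve- … -eka around the stem.
So kuzedav → vekuzedaveka.

vekuzedaveka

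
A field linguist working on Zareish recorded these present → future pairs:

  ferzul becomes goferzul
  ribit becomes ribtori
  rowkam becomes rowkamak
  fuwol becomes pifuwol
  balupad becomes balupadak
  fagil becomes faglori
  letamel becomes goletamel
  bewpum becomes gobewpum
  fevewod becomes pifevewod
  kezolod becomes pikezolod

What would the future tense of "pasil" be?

"pasil" has last vowel 'i'. The stems whose last vowel is 'i' (ribit → ribtori, fagil → faglori) delete the last vowel and add -ori.
So pasil → paslori.

paslori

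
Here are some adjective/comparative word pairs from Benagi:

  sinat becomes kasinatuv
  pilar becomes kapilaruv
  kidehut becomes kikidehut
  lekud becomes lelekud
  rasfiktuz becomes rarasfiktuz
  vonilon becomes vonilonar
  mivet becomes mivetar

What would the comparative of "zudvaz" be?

sinat and kidehut both end in -t yet inflect differently (kasinatuv, kikidehut), so the final letter is not what conditions the rule; the last vowel is.
"zudvaz" has last vowel 'a'. The stems whose last vowel is 'a' (sinat → kasinatuv, pilar → kapilaruv) add ka- … -uv around the stem.
The other patterns: stems whose last vowel is 'u' repeat the first consonant+vowel as a prefix; stems whose last vowel is 'e' or 'o' add -ar.
So zudvaz → kazudvazuv.

kazudvazuv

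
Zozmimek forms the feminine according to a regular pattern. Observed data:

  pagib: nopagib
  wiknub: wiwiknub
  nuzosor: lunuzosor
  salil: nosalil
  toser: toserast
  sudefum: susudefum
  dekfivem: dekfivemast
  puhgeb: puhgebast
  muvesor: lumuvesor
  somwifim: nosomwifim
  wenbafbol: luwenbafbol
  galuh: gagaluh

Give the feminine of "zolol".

luzolol

"zolol" has last vowel 'o'. The stems whose last vowel is 'o' (wenbafbol → luwenbafbol, muvesor → lumuvesor, nuzosor → lunuzosor) add the prefix lu-.
The other patterns: stems whose last vowel is 'e' add -ast; stems whose last vowel is 'u' repeat the first consonant+vowel as a prefix; stems whose last vowel is 'i' add the prefix no-.
So zolol → luzolol.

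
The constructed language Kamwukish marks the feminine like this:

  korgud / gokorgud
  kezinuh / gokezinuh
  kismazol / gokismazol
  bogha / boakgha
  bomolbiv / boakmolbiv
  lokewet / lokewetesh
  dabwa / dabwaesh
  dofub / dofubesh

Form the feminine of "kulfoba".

bogha and dabwa both end in -a yet inflect differently (boakgha, dabwaesh), so the final letter is not what conditions the rule; the first letter is.
"kulfoba" begins with k-. The stems beginning with k- (korgud → gokorgud, kezinuh → gokezinuh, kismazol → gokismazol) add the prefix go-.
So kulfoba → gokulfoba.

gokulfoba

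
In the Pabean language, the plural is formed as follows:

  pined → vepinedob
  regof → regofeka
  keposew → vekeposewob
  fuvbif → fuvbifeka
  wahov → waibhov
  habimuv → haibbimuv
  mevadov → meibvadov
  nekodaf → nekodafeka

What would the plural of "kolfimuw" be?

mevadov and regof both have last vowel 'o' yet inflect differently (meibvadov, regofeka), so the last vowel is not what conditions the rule; the final letter is.
"kolfimuw" ends in -w. The one such stem in the data (keposew → vekeposewob) adds ve- … -ob around the stem, so the same rule applies.
So kolfimuw → vekolfimuwob.

vekolfimuwob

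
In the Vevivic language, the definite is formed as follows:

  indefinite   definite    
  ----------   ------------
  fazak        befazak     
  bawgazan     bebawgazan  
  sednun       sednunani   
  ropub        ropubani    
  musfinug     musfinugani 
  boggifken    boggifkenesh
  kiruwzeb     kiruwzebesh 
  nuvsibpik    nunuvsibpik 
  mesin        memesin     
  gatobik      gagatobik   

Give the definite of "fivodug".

bawgazan and sednun both end in -n yet inflect differently (bebawgazan, sednunani), so the final letter is not what conditions the rule; the last vowel is.
"fivodug" has last vowel 'u'. The stems whose last vowel is 'u' (sednun → sednunani, ropub → ropubani, musfinug → musfinugani) add -ani.
So fivodug → fivodugani.

fivodugani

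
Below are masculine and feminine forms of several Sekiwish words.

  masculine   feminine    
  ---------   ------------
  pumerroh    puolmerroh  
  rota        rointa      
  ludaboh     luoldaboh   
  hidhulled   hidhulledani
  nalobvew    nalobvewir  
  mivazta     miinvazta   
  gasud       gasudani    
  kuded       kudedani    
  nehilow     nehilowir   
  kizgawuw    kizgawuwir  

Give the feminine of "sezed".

sezedani

pumerroh and nehilow both have last vowel 'o' yet inflect differently (puolmerroh, nehilowir), so the last vowel is not what conditions the rule; the final letter is.
"sezed" ends in -d. The stems ending in -d (gasud → gasudani, hidhulled → hidhulledani, kuded → kudedani) add -ani.
The other patterns: stems ending in -h insert -ol- after the first vowel; stems ending in -w add -ir; stems ending in -a insert -in- after the first vowel.
So sezed → sezedani.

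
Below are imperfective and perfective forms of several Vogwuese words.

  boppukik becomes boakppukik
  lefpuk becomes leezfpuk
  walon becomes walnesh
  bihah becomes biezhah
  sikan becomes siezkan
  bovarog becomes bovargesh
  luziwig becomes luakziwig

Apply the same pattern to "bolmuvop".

"bolmuvop" has last vowel 'o'. The stems whose last vowel is 'o' (bovarog → bovargesh, walon → walnesh) delete the last vowel and add -esh.
So bolmuvop → bolmuvpesh.

bolmuvpesh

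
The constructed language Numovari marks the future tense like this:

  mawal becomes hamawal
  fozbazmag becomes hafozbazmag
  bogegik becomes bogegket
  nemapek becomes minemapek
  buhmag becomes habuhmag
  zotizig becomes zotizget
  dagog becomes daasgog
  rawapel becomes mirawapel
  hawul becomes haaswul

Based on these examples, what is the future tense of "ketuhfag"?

haketuhfag

nemapek and bogegik both end in -k yet inflect differently (minemapek, bogegket), so the final letter is not what conditions the rule; the last vowel is.
"ketuhfag" has last vowel 'a'. The stems whose last vowel is 'a' (fozbazmag → hafozbazmag, buhmag → habuhmag, mawal → hamawal) add the prefix ha-.
The other patterns: stems whose last vowel is 'e' add the prefix mi-; stems whose last vowel is 'i' delete the last vowel and add -et; stems whose last vowel is 'o' or 'u' insert -as- after the first vowel.
So ketuhfag → haketuhfag.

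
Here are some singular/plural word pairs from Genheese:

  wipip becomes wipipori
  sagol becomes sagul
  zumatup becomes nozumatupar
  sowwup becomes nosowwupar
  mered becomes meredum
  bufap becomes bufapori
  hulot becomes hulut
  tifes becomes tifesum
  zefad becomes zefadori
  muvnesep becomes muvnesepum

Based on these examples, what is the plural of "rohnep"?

mered and zefad both end in -d yet inflect differently (meredum, zefadori), so the final letter is not what conditions the rule; the last vowel is.
"rohnep" has last vowel 'e'. The stems whose last vowel is 'e' (muvnesep → muvnesepum, mered → meredum, tifes → tifesum) add -um.
So rohnep → rohnepum.

rohnepum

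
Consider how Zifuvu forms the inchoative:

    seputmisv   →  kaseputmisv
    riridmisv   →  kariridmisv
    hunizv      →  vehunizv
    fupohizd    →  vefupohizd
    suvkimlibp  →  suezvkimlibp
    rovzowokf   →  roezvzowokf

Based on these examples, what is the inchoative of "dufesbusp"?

kadufesbusp

seputmisv and hunizv both end in -v yet inflect differently (kaseputmisv, vehunizv), so the final letter is not what conditions the rule; the second-to-last letter is.
"dufesbusp" has second-to-last letter 's'. The stems whose second-to-last letter is 's' (seputmisv → kaseputmisv, riridmisv → kariridmisv) add the prefix ka-.
So dufesbusp → kadufesbusp.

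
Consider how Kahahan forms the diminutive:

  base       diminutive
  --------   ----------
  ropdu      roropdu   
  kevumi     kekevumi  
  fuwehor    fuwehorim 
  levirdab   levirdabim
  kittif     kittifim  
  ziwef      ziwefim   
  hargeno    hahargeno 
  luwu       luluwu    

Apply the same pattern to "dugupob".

"dugupob" ends in a consonant. The stems ending in a consonant (fuwehor → fuwehorim, levirdab → levirdabim, ziwef → ziwefim) add -im.
So dugupob → dugupobim.

dugupobim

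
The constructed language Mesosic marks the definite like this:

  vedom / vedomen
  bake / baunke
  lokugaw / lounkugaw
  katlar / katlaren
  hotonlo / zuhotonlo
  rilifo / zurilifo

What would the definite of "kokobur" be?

vedom and hotonlo both have last vowel 'o' yet inflect differently (vedomen, zuhotonlo), so the last vowel is not what conditions the rule; the final letter is.
"kokobur" ends in -r. The one such stem in the data (katlar → katlaren) adds -en, so the same rule applies.
The other patterns: stems ending in -o add the prefix zu-; stems ending in -e or -w insert -un- after the first vowel.
So kokobur → kokoburen.

kokoburen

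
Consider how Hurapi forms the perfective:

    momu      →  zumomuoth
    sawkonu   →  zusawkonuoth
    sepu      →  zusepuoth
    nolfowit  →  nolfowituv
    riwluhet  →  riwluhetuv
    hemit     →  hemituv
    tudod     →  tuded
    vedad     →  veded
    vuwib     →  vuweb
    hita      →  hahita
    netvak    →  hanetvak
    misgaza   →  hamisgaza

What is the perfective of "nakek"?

hanakek

nolfowit and vuwib both have last vowel 'i' yet inflect differently (nolfowituv, vuweb), so the last vowel is not what conditions the rule; the final letter is.
"nakek" ends in -k. The one such stem in the data (netvak → hanetvak) adds the prefix ha-, so the same rule applies.
The other patterns: stems ending in -u add zu- … -oth around the stem; stems ending in -t add -uv; stems ending in -b or -d change the last vowel to 'e'.
So nakek → hanakek.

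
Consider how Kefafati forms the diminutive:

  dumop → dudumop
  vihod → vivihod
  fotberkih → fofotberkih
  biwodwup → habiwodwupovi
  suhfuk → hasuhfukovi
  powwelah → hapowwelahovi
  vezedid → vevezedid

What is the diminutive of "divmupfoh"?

"divmupfoh" has last vowel 'o'. The stems whose last vowel is 'o' (dumop → dudumop, vihod → vivihod) repeat the first consonant+vowel as a prefix.
So divmupfoh → didivmupfoh.

didivmupfoh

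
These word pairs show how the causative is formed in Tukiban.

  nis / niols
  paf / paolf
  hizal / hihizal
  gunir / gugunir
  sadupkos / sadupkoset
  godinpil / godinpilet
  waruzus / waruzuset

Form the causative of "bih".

biolh

nis and sadupkos both end in -s yet inflect differently (niols, sadupkoset), so the final letter is not what conditions the rule; the number of vowels is.
"bih" has 1 vowel. The stems with 1 vowel (nis → niols, paf → paolf) insert -ol- after the first vowel.
So bih → biolh.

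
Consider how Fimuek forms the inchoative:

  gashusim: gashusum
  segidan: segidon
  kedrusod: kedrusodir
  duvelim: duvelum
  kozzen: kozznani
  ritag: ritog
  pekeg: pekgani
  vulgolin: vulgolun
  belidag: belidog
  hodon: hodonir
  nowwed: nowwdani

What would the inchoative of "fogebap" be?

"fogebap" has last vowel 'a'. The stems whose last vowel is 'a' (segidan → segidon, ritag → ritog, belidag → belidog) change the last vowel to 'o'.
So fogebap → fogebop.

fogebop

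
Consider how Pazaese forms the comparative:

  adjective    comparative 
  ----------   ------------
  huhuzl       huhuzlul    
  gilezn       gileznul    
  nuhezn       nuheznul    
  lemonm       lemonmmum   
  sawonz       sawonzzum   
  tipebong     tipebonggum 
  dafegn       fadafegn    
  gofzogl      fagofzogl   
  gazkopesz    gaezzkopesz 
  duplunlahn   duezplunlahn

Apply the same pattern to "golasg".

gilezn and dafegn both end in -n yet inflect differently (gileznul, fadafegn), so the final letter is not what conditions the rule; the second-to-last letter is.
"golasg" has second-to-last letter 's'. The one such stem in the data (gazkopesz → gaezzkopesz) inserts -ez- after the first vowel (as does duplunlahn), so the same rule applies.
So golasg → goezlasg.

goezlasg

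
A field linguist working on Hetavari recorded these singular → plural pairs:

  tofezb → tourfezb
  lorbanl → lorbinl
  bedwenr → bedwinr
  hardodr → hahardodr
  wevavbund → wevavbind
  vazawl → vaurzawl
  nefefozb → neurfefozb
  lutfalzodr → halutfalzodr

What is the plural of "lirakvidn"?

hardodr and bedwenr both end in -r yet inflect differently (hahardodr, bedwinr), so the final letter is not what conditions the rule; the second-to-last letter is.
"lirakvidn" has second-to-last letter 'd'. The stems whose second-to-last letter is 'd' (hardodr → hahardodr, lutfalzodr → halutfalzodr) add the prefix ha-.
So lirakvidn → halirakvidn.

halirakvidn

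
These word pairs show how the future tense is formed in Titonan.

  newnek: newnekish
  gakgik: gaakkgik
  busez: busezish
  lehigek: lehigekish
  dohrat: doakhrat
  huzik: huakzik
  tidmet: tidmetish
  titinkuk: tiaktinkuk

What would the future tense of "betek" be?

newnek and titinkuk both end in -k yet inflect differently (newnekish, tiaktinkuk), so the final letter is not what conditions the rule; the last vowel is.
"betek" has last vowel 'e'. The stems whose last vowel is 'e' (busez → busezish, newnek → newnekish, lehigek → lehigekish) add -ish.
So betek → betekish.

betekish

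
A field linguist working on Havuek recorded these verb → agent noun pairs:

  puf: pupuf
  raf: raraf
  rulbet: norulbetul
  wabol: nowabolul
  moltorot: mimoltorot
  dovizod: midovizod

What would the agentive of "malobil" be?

mimalobil

rulbet and moltorot both end in -t yet inflect differently (norulbetul, mimoltorot), so the final letter is not what conditions the rule; the number of vowels is.
"malobil" has 3 vowels. The stems with 3 vowels (moltorot → mimoltorot, dovizod → midovizod) add the prefix mi-.
The other patterns: stems with 1 vowel repeat the first consonant+vowel as a prefix; stems with 2 vowels add no- … -ul around the stem.
So malobil → mimalobil.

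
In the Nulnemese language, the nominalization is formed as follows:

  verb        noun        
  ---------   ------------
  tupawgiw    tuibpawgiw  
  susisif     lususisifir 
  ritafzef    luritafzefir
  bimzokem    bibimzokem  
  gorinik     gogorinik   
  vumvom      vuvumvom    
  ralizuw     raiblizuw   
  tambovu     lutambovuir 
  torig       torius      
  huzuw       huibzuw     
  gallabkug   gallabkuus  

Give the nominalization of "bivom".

gallabkug and ralizuw both have last vowel 'u' yet inflect differently (gallabkuus, raiblizuw), so the last vowel is not what conditions the rule; the final letter is.
"bivom" ends in -m. The stems ending in -m (bimzokem → bibimzokem, vumvom → vuvumvom) repeat the first consonant+vowel as a prefix.
The other patterns: stems ending in -g drop the final letter and add -us; stems ending in -w insert -ib- after the first vowel; stems ending in -f or -u add lu- … -ir around the stem.
So bivom → bibivom.

bibivom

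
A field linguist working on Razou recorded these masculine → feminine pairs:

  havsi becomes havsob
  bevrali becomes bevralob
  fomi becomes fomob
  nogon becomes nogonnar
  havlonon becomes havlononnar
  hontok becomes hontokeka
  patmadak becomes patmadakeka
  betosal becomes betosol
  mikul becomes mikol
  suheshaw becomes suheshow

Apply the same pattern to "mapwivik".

mapwivikeka

nogon and hontok both have last vowel 'o' yet inflect differently (nogonnar, hontokeka), so the last vowel is not what conditions the rule; the final letter is.
"mapwivik" ends in -k. The stems ending in -k (hontok → hontokeka, patmadak → patmadakeka) add -eka.
So mapwivik → mapwivikeka.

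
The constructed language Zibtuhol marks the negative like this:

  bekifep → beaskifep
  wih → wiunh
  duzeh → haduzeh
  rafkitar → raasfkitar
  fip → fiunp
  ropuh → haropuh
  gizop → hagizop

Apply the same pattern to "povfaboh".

wih and ropuh both end in -h yet inflect differently (wiunh, haropuh), so the final letter is not what conditions the rule; the number of vowels is.
"povfaboh" has 3 vowels. The stems with 3 vowels (bekifep → beaskifep, rafkitar → raasfkitar) insert -as- after the first vowel.
So povfaboh → poasvfaboh.

poasvfaboh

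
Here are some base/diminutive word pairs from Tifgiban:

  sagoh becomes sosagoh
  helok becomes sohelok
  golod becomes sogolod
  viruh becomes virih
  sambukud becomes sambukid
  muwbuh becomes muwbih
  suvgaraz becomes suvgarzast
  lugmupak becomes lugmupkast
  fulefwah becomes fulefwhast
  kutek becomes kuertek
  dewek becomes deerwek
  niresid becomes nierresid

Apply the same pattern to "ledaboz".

soledaboz

sagoh and viruh both end in -h yet inflect differently (sosagoh, virih), so the final letter is not what conditions the rule; the last vowel is.
"ledaboz" has last vowel 'o'. The stems whose last vowel is 'o' (sagoh → sosagoh, helok → sohelok, golod → sogolod) add the prefix so-.
So ledaboz → soledaboz.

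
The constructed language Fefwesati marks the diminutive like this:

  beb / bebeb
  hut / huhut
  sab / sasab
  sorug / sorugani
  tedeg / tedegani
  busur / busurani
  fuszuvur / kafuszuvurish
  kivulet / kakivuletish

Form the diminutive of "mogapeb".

kamogapebish

busur and fuszuvur both end in -r yet inflect differently (busurani, kafuszuvurish), so the final letter is not what conditions the rule; the number of vowels is.
"mogapeb" has 3 vowels. The stems with 3 vowels (fuszuvur → kafuszuvurish, kivulet → kakivuletish) add ka- … -ish around the stem.
So mogapeb → kamogapebish.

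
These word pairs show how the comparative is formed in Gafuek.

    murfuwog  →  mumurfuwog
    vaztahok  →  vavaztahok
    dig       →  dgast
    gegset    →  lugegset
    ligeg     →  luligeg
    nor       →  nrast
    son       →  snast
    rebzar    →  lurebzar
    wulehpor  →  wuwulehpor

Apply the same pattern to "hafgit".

dig and ligeg both end in -g yet inflect differently (dgast, luligeg), so the final letter is not what conditions the rule; the number of vowels is.
"hafgit" has 2 vowels. The stems with 2 vowels (gegset → lugegset, ligeg → luligeg, rebzar → lurebzar) add the prefix lu-.
So hafgit → luhafgit.

luhafgit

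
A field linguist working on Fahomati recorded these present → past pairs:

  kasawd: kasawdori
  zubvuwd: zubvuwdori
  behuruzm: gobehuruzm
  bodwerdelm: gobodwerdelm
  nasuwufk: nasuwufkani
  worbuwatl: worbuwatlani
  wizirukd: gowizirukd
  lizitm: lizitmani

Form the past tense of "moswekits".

moswekitsani

zubvuwd and wizirukd both end in -d yet inflect differently (zubvuwdori, gowizirukd), so the final letter is not what conditions the rule; the second-to-last letter is.
"moswekits" has second-to-last letter 't'. The stems whose second-to-last letter is 't' (lizitm → lizitmani, worbuwatl → worbuwatlani) add -ani.
So moswekits → moswekitsani.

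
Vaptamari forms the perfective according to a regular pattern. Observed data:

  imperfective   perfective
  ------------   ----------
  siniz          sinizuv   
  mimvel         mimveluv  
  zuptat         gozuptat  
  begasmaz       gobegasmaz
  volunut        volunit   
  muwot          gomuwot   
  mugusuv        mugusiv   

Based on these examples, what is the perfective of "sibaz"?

gosibaz

begasmaz and siniz both end in -z yet inflect differently (gobegasmaz, sinizuv), so the final letter is not what conditions the rule; the last vowel is.
"sibaz" has last vowel 'a'. The stems whose last vowel is 'a' (zuptat → gozuptat, begasmaz → gobegasmaz) add the prefix go-.
The other patterns: stems whose last vowel is 'e' or 'i' add -uv; stems whose last vowel is 'u' change the last vowel to 'i'.
So sibaz → gosibaz.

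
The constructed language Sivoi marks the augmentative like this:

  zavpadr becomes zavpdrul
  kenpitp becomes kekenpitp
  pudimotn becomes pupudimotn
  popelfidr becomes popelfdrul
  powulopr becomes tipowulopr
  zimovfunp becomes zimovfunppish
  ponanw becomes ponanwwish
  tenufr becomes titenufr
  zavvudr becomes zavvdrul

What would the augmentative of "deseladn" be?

kenpitp and zimovfunp both end in -p yet inflect differently (kekenpitp, zimovfunppish), so the final letter is not what conditions the rule; the second-to-last letter is.
"deseladn" has second-to-last letter 'd'. The stems whose second-to-last letter is 'd' (popelfidr → popelfdrul, zavvudr → zavvdrul, zavpadr → zavpdrul) delete the last vowel and add -ul.
The other patterns: stems whose second-to-last letter is 't' repeat the first consonant+vowel as a prefix; stems whose second-to-last letter is 'n' double the final consonant and add -ish; stems whose second-to-last letter is 'f' or 'p' add the prefix ti-.
So deseladn → deseldnul.

deseldnul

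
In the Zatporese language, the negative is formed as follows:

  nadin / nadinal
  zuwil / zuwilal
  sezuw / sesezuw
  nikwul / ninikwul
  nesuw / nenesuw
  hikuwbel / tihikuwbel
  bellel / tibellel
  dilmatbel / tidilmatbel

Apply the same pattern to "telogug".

zuwil and nikwul both end in -l yet inflect differently (zuwilal, ninikwul), so the final letter is not what conditions the rule; the last vowel is.
"telogug" has last vowel 'u'. The stems whose last vowel is 'u' (sezuw → sesezuw, nikwul → ninikwul, nesuw → nenesuw) repeat the first consonant+vowel as a prefix.
The other patterns: stems whose last vowel is 'i' add -al; stems whose last vowel is 'e' add the prefix ti-.
So telogug → tetelogug.

tetelogug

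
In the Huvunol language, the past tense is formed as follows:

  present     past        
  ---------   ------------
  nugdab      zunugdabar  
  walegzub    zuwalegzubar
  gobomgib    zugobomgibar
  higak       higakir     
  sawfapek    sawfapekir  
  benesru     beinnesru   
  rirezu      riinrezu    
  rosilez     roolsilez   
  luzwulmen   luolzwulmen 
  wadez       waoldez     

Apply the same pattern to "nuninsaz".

nuolninsaz

nugdab and higak both have last vowel 'a' yet inflect differently (zunugdabar, higakir), so the last vowel is not what conditions the rule; the final letter is.
"nuninsaz" ends in -z. The stems ending in -z (rosilez → roolsilez, wadez → waoldez) insert -ol- after the first vowel.
The other patterns: stems ending in -b add zu- … -ar around the stem; stems ending in -k add -ir; stems ending in -u insert -in- after the first vowel.
So nuninsaz → nuolninsaz.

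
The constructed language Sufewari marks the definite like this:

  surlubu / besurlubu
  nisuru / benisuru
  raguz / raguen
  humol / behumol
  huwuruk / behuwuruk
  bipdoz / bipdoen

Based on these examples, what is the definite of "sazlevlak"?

bipdoz and humol both have last vowel 'o' yet inflect differently (bipdoen, behumol), so the last vowel is not what conditions the rule; the final letter is.
"sazlevlak" ends in -k. The one such stem in the data (huwuruk → behuwuruk) adds the prefix be-, so the same rule applies.
The other pattern: stems ending in -z drop the final letter and add -en.
So sazlevlak → besazlevlak.

besazlevlak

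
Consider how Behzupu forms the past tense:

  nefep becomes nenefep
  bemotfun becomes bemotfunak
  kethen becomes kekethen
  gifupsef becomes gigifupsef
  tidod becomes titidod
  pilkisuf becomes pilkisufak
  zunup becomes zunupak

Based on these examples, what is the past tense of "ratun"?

"ratun" has last vowel 'u'. The stems whose last vowel is 'u' (zunup → zunupak, bemotfun → bemotfunak, pilkisuf → pilkisufak) add -ak.
So ratun → ratunak.

ratunak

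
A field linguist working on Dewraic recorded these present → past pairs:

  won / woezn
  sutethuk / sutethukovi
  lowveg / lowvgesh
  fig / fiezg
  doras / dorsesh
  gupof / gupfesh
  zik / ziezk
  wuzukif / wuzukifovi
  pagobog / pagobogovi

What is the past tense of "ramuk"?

fig and lowveg both end in -g yet inflect differently (fiezg, lowvgesh), so the final letter is not what conditions the rule; the number of vowels is.
"ramuk" has 2 vowels. The stems with 2 vowels (lowveg → lowvgesh, gupof → gupfesh, doras → dorsesh) delete the last vowel and add -esh.
So ramuk → ramkesh.

ramkesh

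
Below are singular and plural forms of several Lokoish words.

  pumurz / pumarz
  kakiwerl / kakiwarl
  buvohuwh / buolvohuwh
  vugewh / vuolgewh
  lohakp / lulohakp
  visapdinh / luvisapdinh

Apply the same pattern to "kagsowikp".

lukagsowikp

"kagsowikp" has second-to-last letter 'k'. The one such stem in the data (lohakp → lulohakp) adds the prefix lu-, so the same rule applies.
The other patterns: stems whose second-to-last letter is 'r' change the last vowel to 'a'; stems whose second-to-last letter is 'w' insert -ol- after the first vowel.
So kagsowikp → lukagsowikp.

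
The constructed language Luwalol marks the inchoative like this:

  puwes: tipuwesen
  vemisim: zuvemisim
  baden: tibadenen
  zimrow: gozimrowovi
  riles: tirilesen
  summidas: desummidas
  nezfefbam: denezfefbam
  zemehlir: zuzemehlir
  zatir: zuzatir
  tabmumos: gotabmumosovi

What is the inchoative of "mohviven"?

timohvivenen

tabmumos and puwes both end in -s yet inflect differently (gotabmumosovi, tipuwesen), so the final letter is not what conditions the rule; the last vowel is.
"mohviven" has last vowel 'e'. The stems whose last vowel is 'e' (puwes → tipuwesen, baden → tibadenen, riles → tirilesen) add ti- … -en around the stem.
So mohviven → timohvivenen.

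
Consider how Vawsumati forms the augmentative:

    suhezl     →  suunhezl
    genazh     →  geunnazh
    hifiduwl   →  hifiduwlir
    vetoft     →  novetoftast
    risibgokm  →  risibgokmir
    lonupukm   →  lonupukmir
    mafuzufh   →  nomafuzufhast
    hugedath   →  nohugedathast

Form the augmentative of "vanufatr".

genazh and hugedath both end in -h yet inflect differently (geunnazh, nohugedathast), so the final letter is not what conditions the rule; the second-to-last letter is.
"vanufatr" has second-to-last letter 't'. The one such stem in the data (hugedath → nohugedathast) adds no- … -ast around the stem, so the same rule applies.
The other patterns: stems whose second-to-last letter is 'z' insert -un- after the first vowel; stems whose second-to-last letter is 'k' or 'w' add -ir.
So vanufatr → novanufatrast.

novanufatrast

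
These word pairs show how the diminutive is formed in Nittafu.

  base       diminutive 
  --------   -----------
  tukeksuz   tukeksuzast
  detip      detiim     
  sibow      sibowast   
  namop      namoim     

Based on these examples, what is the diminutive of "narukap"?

namop and sibow both have last vowel 'o' yet inflect differently (namoim, sibowast), so the last vowel is not what conditions the rule; the final letter is.
"narukap" ends in -p. The stems ending in -p (namop → namoim, detip → detiim) drop the final letter and add -im.
So narukap → narukaim.

narukaim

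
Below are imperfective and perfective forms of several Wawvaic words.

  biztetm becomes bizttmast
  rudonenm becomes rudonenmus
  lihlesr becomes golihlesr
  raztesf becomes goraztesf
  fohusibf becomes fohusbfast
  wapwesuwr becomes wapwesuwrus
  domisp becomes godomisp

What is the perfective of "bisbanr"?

wapwesuwr and lihlesr both end in -r yet inflect differently (wapwesuwrus, golihlesr), so the final letter is not what conditions the rule; the second-to-last letter is.
"bisbanr" has second-to-last letter 'n'. The one such stem in the data (rudonenm → rudonenmus) adds -us, so the same rule applies.
The other patterns: stems whose second-to-last letter is 's' add the prefix go-; stems whose second-to-last letter is 'b' or 't' delete the last vowel and add -ast.
So bisbanr → bisbanrus.

bisbanrus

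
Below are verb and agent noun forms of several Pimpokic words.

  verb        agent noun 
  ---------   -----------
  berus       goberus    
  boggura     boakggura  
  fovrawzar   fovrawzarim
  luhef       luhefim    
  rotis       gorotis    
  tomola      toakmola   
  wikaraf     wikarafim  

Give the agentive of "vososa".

voaksosa

"vososa" ends in -a. The stems ending in -a (tomola → toakmola, boggura → boakggura) insert -ak- after the first vowel.
So vososa → voaksosa.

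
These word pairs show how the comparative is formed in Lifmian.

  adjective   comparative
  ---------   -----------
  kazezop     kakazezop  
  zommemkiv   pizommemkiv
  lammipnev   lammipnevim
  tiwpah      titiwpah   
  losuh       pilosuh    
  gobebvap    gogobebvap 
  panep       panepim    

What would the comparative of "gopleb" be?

lammipnev and zommemkiv both end in -v yet inflect differently (lammipnevim, pizommemkiv), so the final letter is not what conditions the rule; the last vowel is.
"gopleb" has last vowel 'e'. The stems whose last vowel is 'e' (lammipnev → lammipnevim, panep → panepim) add -im.
The other patterns: stems whose last vowel is 'i' or 'u' add the prefix pi-; stems whose last vowel is 'a' or 'o' repeat the first consonant+vowel as a prefix.
So gopleb → goplebim.

goplebim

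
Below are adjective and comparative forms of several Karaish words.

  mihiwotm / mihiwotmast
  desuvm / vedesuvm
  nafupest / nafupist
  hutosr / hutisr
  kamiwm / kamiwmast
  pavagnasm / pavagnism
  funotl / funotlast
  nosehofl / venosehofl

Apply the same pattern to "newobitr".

pavagnasm and desuvm both end in -m yet inflect differently (pavagnism, vedesuvm), so the final letter is not what conditions the rule; the second-to-last letter is.
"newobitr" has second-to-last letter 't'. The stems whose second-to-last letter is 't' (funotl → funotlast, mihiwotm → mihiwotmast) add -ast.
So newobitr → newobitrast.

newobitrast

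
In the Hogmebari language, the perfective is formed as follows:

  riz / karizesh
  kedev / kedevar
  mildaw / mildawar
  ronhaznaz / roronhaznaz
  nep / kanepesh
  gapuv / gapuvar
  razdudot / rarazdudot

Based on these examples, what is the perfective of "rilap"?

rilapar

"rilap" has 2 vowels. The stems with 2 vowels (gapuv → gapuvar, kedev → kedevar, mildaw → mildawar) add -ar.
So rilap → rilapar.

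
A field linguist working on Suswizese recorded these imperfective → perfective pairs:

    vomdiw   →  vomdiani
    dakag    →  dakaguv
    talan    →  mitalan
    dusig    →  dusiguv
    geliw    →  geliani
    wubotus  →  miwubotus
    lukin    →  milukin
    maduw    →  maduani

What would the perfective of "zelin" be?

geliw and dusig both have last vowel 'i' yet inflect differently (geliani, dusiguv), so the last vowel is not what conditions the rule; the final letter is.
"zelin" ends in -n. The stems ending in -n (lukin → milukin, talan → mitalan) add the prefix mi-.
So zelin → mizelin.

mizelin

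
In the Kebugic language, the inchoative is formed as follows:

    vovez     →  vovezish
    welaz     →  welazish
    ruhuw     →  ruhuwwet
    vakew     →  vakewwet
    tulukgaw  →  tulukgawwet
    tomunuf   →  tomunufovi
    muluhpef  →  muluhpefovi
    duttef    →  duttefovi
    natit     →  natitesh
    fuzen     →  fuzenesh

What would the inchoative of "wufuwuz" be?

wufuwuzish

"wufuwuz" ends in -z. The stems ending in -z (vovez → vovezish, welaz → welazish) add -ish.
The other patterns: stems ending in -w double the final consonant and add -et; stems ending in -f add -ovi; stems ending in -n or -t add -esh.
So wufuwuz → wufuwuzish.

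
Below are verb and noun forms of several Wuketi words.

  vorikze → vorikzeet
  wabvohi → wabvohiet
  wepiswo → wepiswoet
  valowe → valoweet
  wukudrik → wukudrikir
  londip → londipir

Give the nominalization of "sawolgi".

wabvohi and wukudrik both have last vowel 'i' yet inflect differently (wabvohiet, wukudrikir), so the last vowel is not what conditions the rule; whether the stem ends in a vowel or a consonant is.
"sawolgi" ends in a vowel. The stems ending in a vowel (vorikze → vorikzeet, wabvohi → wabvohiet, wepiswo → wepiswoet) add -et.
So sawolgi → sawolgiet.

sawolgiet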